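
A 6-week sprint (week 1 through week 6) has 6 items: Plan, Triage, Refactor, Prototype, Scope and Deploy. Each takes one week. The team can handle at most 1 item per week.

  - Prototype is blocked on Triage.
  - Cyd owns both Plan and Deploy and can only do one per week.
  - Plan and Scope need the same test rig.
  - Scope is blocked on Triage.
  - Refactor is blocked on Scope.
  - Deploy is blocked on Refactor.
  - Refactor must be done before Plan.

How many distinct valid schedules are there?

Splitting on Plan: it can be week 4 (2), week 5 (4), week 6 (4). Listing each branch's schedules as (Triage, Refactor, Prototype, Scope, Deploy) by week number:
Plan=week 4: (1,3,5,2,6) (1,3,6,2,5) — 2.
Plan=week 5: (1,3,4,2,6) (1,3,6,2,4) (1,4,2,3,6) (1,4,3,2,6) — 4.
Plan=week 6: (1,3,4,2,5) (1,3,5,2,4) (1,4,2,3,5) (1,4,3,2,5) — 4.
Summing: 2 + 4 + 4 = 10.

10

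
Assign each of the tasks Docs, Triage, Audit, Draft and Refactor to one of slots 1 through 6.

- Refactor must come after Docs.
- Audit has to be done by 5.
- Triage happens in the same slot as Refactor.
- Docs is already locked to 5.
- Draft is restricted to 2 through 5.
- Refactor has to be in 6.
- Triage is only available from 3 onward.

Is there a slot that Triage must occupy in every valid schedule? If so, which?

6

Triage is available from 3; Triage must be in the same slot as Refactor, which can't be before 6, so Triage is at least 6.
So Triage is pinned to 6.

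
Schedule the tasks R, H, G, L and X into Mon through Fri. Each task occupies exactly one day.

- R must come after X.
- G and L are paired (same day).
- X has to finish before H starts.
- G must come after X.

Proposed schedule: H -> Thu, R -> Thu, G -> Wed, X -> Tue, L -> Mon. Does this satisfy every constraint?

X has to finish before H starts — holds.
R must come after X — holds.
G must come after X — holds.
G and L are paired (same day) — violated.

No. G and L are paired (same day) is not satisfied.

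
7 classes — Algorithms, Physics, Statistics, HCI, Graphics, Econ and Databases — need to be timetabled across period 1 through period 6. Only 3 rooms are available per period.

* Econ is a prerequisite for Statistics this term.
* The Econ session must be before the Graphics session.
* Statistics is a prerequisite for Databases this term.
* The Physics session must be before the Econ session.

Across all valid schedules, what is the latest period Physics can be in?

Downstream work caps Physics at period 3.
Physics at period 3 is achievable: HCI=period 1; Databases=period 6; Econ=period 4; Algorithms=period 1; Graphics=period 5; Statistics=period 5; Physics=period 3.

period 3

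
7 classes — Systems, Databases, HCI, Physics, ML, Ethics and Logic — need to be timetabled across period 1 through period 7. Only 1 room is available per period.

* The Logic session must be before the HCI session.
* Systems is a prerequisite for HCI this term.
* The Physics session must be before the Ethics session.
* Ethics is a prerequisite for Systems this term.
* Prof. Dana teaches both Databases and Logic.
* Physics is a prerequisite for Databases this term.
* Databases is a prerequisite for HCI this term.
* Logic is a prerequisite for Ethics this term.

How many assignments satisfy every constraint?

Splitting on Systems: it can be period 4 (6), period 5 (18), period 6 (25). Listing each branch's schedules as (Databases, HCI, Physics, ML, Ethics, Logic) by period number:
Systems=period 4: (5,6,1,7,3,2) (5,6,2,7,3,1) (5,7,1,6,3,2) (5,7,2,6,3,1) (6,7,1,5,3,2) (6,7,2,5,3,1) — 6.
Systems=period 5: (2,6,1,7,4,3) (2,7,1,6,4,3) (3,6,1,7,4,2) (3,6,2,7,4,1) (3,7,1,6,4,2) (3,7,2,6,4,1) (4,6,1,7,3,2) (4,6,2,7,3,1) (4,7,1,6,3,2) (4,7,2,6,3,1) (6,7,1,2,4,3) (6,7,1,3,4,2) (6,7,1,4,3,2) (6,7,2,1,4,3) (6,7,2,3,4,1) (6,7,2,4,3,1) (6,7,3,1,4,2) (6,7,3,2,4,1) — 18.
Systems=period 6: (2,7,1,3,5,4) (2,7,1,4,5,3) (2,7,1,5,4,3) (3,7,1,2,5,4) (3,7,1,4,5,2) (3,7,1,5,4,2) (3,7,2,1,5,4) (3,7,2,4,5,1) (3,7,2,5,4,1) (4,7,1,2,5,3) (4,7,1,3,5,2) (4,7,1,5,3,2) (4,7,2,1,5,3) (4,7,2,3,5,1) (4,7,2,5,3,1) (4,7,3,1,5,2) (4,7,3,2,5,1) (5,7,1,2,4,3) (5,7,1,3,4,2) (5,7,1,4,3,2) (5,7,2,1,4,3) (5,7,2,3,4,1) (5,7,2,4,3,1) (5,7,3,1,4,2) (5,7,3,2,4,1) — 25.
Summing: 6 + 18 + 25 = 49.

49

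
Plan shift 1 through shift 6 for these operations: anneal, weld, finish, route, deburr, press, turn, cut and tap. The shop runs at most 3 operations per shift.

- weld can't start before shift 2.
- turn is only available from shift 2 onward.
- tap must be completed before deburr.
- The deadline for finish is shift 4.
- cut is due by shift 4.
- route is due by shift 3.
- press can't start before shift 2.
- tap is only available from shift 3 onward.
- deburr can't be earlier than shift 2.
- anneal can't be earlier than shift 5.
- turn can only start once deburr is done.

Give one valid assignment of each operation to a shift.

deburr -> shift 4, anneal -> shift 5, cut -> shift 1, finish -> shift 1, weld -> shift 2, route -> shift 1, press -> shift 2, tap -> shift 3, turn -> shift 5

Checking: deburr(shift 4) before turn(shift 5); tap(shift 3) before deburr(shift 4); deburr=shift 4 in [shift 2,shift 6]; press=shift 2 in [shift 2,shift 6]; finish=shift 1 in [shift 1,shift 4]; weld=shift 2 in [shift 2,shift 6]; turn=shift 5 in [shift 2,shift 6]; route=shift 1 in [shift 1,shift 3]; tap=shift 3 in [shift 3,shift 6]; anneal=shift 5 in [shift 5,shift 6]; cut=shift 1 in [shift 1,shift 4]; max 3 per shift (cap 3).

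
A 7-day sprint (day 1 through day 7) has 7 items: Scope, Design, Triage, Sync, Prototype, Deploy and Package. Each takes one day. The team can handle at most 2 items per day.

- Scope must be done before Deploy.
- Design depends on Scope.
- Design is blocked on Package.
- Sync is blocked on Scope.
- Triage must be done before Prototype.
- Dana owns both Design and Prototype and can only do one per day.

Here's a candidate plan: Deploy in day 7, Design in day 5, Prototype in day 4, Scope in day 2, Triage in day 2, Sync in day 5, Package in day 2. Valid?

No — it violates: The team can handle at most 2 items per day

The team can handle at most 2 items per day — violated.
Sync is blocked on Scope — holds.
Design depends on Scope — holds.
Design is blocked on Package — holds.
Dana owns both Design and Prototype and can only do one per day — holds.
Scope must be done before Deploy — holds.
Triage must be done before Prototype — holds.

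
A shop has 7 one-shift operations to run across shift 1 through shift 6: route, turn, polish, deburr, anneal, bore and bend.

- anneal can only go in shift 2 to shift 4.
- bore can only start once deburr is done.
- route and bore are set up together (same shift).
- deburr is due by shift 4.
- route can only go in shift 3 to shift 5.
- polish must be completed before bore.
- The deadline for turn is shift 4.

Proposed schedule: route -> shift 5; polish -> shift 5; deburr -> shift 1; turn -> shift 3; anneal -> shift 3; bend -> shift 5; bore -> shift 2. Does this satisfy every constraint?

No — it violates: polish must be completed before bore

deburr is due by shift 4 — holds.
route can only go in shift 3 to shift 5 — holds.
anneal can only go in shift 2 to shift 4 — holds.
route and bore are set up together (same shift) — violated.
The deadline for turn is shift 4 — holds.
bore can only start once deburr is done — holds.
polish must be completed before bore — violated.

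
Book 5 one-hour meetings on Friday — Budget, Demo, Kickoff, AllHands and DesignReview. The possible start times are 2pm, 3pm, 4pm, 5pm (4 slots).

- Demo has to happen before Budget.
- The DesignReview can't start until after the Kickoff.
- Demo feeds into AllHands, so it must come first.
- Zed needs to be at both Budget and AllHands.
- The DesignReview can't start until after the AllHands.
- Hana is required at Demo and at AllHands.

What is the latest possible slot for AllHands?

4pm

Precedence pushes AllHands to at least 3pm; downstream work caps AllHands at 4pm.
AllHands at 4pm is achievable: AllHands=4pm; Demo=2pm; DesignReview=5pm; Budget=3pm; Kickoff=2pm.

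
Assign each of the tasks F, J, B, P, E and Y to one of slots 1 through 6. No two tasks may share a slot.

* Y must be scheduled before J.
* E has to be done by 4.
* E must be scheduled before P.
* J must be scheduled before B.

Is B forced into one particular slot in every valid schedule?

No

B can be 3 (e.g. J=2, B=3, Y=1, P=5, E=4, F=6) or 4 (e.g. P in 5, Y in 2, F in 6, E in 1, J in 3, B in 4).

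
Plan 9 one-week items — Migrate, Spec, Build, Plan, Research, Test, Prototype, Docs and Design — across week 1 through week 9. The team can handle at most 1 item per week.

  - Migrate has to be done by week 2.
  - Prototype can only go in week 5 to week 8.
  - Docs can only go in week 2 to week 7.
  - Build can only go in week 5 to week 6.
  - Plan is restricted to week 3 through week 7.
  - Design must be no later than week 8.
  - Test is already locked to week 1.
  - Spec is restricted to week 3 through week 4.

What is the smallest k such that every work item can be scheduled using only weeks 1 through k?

9

With at most 1 per week and 9 work items, at least 9 weeks are needed.
Build can't be placed before week 5, so the schedule must run through at least week 5.
9 works (last occupied week: week 9): for example Migrate in week 2, Test in week 1, Docs in week 7, Prototype in week 6, Research in week 9, Build in week 5, Design in week 8, Plan in week 4, Spec in week 3.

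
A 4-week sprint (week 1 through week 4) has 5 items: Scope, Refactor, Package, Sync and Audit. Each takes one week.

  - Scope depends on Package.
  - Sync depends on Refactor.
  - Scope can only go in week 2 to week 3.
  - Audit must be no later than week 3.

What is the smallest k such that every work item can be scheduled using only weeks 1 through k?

The precedence chain requires at least 2 distinct weeks.
2 works (last occupied week: week 2): for example Sync -> week 2; Scope -> week 2; Package -> week 1; Refactor -> week 1; Audit -> week 1.

2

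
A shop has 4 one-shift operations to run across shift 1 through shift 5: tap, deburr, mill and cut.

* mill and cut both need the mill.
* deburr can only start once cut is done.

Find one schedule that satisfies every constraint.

deburr=shift 2; mill=shift 2; cut=shift 1; tap=shift 1

Checking: cut(shift 1) before deburr(shift 2); mill(shift 2) != cut(shift 1).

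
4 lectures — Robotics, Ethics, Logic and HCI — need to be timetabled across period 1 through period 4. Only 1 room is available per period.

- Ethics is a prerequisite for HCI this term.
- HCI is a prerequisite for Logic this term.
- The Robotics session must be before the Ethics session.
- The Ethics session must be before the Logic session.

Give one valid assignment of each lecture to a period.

Logic -> period 4, HCI -> period 3, Ethics -> period 2, Robotics -> period 1

Checking: Ethics(period 2) before HCI(period 3); Ethics(period 2) before Logic(period 4); Robotics(period 1) before Ethics(period 2); HCI(period 3) before Logic(period 4); max 1 per period (cap 1).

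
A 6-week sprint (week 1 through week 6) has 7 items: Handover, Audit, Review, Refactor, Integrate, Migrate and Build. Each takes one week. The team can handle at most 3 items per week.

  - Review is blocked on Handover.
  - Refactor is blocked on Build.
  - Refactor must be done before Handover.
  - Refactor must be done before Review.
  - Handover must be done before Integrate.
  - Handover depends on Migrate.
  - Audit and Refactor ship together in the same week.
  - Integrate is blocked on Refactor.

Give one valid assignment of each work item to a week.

Refactor in week 2, Integrate in week 4, Review in week 4, Handover in week 3, Audit in week 2, Build in week 1, Migrate in week 1

Checking: Build(week 1) before Refactor(week 2); Refactor(week 2) before Integrate(week 4); Refactor(week 2) before Handover(week 3); Handover(week 3) before Integrate(week 4); Migrate(week 1) before Handover(week 3); Handover(week 3) before Review(week 4); Refactor(week 2) before Review(week 4); Audit = Refactor = week 2; max 2 per week (cap 3).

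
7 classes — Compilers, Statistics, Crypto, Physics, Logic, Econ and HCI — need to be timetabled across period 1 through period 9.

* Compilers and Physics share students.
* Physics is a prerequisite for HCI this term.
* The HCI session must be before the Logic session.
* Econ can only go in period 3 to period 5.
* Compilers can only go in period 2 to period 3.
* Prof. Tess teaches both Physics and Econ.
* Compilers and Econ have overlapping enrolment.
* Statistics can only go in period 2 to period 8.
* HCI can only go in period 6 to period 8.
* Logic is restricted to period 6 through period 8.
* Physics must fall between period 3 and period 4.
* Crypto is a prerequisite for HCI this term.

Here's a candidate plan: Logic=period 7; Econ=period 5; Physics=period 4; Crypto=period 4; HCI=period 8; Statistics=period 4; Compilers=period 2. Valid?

The HCI session must be before the Logic session — violated.
Prof. Tess teaches both Physics and Econ — holds.
Econ can only go in period 3 to period 5 — holds.
HCI can only go in period 6 to period 8 — holds.
Compilers can only go in period 2 to period 3 — holds.
Statistics can only go in period 2 to period 8 — holds.
Logic is restricted to period 6 through period 8 — holds.
Physics is a prerequisite for HCI this term — holds.
Compilers and Physics share students — holds.
Physics must fall between period 3 and period 4 — holds.
Crypto is a prerequisite for HCI this term — holds.
Compilers and Econ have overlapping enrolment — holds.

No. The HCI session must be before the Logic session is not satisfied.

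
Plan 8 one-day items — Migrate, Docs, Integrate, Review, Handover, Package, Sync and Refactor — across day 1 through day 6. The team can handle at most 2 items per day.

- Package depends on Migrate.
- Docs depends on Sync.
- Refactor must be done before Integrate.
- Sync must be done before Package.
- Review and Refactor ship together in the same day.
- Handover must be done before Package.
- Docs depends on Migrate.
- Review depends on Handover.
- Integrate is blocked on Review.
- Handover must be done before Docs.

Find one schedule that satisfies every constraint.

Migrate -> day 1, Review -> day 4, Package -> day 3, Refactor -> day 4, Docs -> day 3, Integrate -> day 5, Handover -> day 1, Sync -> day 2

Checking: Sync(day 2) before Package(day 3); Refactor(day 4) before Integrate(day 5); Migrate(day 1) before Package(day 3); Handover(day 1) before Package(day 3); Review(day 4) before Integrate(day 5); Handover(day 1) before Docs(day 3); Migrate(day 1) before Docs(day 3); Handover(day 1) before Review(day 4); Sync(day 2) before Docs(day 3); Review = Refactor = day 4; max 2 per day (cap 2).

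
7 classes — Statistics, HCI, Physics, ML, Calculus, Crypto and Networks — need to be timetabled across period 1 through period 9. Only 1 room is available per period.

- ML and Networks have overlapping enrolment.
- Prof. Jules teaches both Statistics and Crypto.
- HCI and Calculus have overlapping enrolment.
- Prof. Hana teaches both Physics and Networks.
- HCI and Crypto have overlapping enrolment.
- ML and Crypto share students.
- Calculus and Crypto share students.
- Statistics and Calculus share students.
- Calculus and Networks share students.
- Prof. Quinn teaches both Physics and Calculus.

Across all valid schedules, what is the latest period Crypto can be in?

period 9

Crypto at period 9 is achievable: ML in period 4, Physics in period 3, HCI in period 2, Networks in period 6, Calculus in period 5, Statistics in period 1, Crypto in period 9.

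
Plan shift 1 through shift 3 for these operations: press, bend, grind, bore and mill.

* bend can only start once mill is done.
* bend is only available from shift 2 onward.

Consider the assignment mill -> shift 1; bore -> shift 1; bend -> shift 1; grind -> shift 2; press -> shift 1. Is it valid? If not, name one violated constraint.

No. bend is only available from shift 2 onward is not satisfied.

bend is only available from shift 2 onward — violated.
bend can only start once mill is done — violated.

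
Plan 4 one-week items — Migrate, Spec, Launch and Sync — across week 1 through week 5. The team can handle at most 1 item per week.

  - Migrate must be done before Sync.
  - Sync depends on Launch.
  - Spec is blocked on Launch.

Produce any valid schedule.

Sync -> week 3, Migrate -> week 2, Spec -> week 4, Launch -> week 1

Checking: Migrate(week 2) before Sync(week 3); Launch(week 1) before Sync(week 3); Launch(week 1) before Spec(week 4); max 1 per week (cap 1).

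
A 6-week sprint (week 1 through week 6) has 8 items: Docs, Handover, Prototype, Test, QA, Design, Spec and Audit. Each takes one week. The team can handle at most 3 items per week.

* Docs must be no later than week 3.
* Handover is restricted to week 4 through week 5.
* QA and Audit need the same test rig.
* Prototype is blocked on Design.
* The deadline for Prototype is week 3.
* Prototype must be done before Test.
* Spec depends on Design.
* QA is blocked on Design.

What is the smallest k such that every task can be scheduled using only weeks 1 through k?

4

The precedence chain requires at least 3 distinct weeks.
With at most 3 per week and 8 tasks, at least 3 weeks are needed.
Handover can't be placed before week 4, so the schedule must run through at least week 4.
4 works (last occupied week: week 4): for example Audit -> week 1; Docs -> week 1; QA -> week 2; Test -> week 3; Design -> week 1; Handover -> week 4; Prototype -> week 2; Spec -> week 2.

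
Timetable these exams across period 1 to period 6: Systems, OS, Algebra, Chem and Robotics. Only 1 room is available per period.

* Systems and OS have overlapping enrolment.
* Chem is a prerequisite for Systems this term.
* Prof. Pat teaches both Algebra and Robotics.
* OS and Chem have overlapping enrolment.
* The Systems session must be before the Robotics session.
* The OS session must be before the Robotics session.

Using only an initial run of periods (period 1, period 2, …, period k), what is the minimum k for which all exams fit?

5 periods

The precedence chain requires at least 3 distinct periods.
With at most 1 per period and 5 exams, at least 5 periods are needed.
5 works (last occupied period: period 5): for example Chem=period 1, Robotics=period 4, Systems=period 2, Algebra=period 5, OS=period 3.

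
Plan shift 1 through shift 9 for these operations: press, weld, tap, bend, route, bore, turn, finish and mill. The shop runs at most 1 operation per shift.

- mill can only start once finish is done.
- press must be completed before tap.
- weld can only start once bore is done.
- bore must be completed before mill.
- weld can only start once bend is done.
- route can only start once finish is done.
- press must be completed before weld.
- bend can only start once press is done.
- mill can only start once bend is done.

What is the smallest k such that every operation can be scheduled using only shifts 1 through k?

The precedence chain requires at least 3 distinct shifts.
With at most 1 per shift and 9 operations, at least 9 shifts are needed.
9 works (last occupied shift: shift 9): for example bend=shift 2; mill=shift 6; route=shift 8; tap=shift 7; press=shift 1; weld=shift 4; turn=shift 9; finish=shift 5; bore=shift 3.

9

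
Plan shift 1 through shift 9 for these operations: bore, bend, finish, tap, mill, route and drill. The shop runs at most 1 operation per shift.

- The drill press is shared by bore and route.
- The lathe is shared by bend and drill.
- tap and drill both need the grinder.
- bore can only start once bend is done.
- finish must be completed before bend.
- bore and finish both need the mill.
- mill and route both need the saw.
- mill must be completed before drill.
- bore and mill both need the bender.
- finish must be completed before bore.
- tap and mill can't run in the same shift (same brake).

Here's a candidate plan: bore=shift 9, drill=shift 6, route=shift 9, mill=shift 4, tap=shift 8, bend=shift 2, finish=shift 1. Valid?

mill must be completed before drill — holds.
tap and mill can't run in the same shift (same brake) — holds.
bore can only start once bend is done — holds.
mill and route both need the saw — holds.
tap and drill both need the grinder — holds.
bore and finish both need the mill — holds.
finish must be completed before bend — holds.
bore and mill both need the bender — holds.
The lathe is shared by bend and drill — holds.
The shop runs at most 1 operation per shift — violated.
The drill press is shared by bore and route — violated.
finish must be completed before bore — holds.

No. The drill press is shared by bore and route is not satisfied.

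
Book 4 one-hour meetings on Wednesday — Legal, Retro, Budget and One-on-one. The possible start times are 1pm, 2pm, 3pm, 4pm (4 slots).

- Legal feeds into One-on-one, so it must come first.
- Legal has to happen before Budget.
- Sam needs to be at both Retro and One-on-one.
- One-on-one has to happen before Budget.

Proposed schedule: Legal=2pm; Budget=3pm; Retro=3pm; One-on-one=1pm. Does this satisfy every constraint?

One-on-one has to happen before Budget — holds.
Legal has to happen before Budget — holds.
Legal feeds into One-on-one, so it must come first — violated.
Sam needs to be at both Retro and One-on-one — holds.

Invalid. Legal feeds into One-on-one, so it must come first.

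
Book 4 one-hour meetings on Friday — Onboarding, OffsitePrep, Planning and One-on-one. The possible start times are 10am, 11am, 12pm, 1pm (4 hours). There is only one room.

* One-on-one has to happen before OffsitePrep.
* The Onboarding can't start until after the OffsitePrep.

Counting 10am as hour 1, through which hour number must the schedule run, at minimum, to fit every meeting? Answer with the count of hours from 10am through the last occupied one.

4 hours

The precedence chain requires at least 3 distinct hours.
With at most 1 per hour and 4 meetings, at least 4 hours are needed.
4 works (last occupied hour: 1pm): for example One-on-one=10am, Planning=1pm, Onboarding=12pm, OffsitePrep=11am.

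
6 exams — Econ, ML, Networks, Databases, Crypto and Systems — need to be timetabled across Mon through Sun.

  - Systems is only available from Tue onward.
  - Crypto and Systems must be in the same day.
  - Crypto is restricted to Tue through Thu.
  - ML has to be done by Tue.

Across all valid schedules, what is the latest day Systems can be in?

Thu

Systems is available from Tue; Systems must be in the same day as Crypto, which can't be after Thu, so Systems is at most Thu.
Systems at Thu is achievable: Crypto -> Thu, Econ -> Mon, Networks -> Mon, Databases -> Mon, ML -> Mon, Systems -> Thu.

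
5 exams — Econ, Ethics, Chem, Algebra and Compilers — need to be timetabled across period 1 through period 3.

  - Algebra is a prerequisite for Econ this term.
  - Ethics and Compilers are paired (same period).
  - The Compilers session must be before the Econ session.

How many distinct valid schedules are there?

Splitting on Econ: it can be period 2 (3), period 3 (12). Listing each branch's schedules as (Ethics, Chem, Algebra, Compilers) by period number:
Econ=period 2: (1,1,1,1) (1,2,1,1) (1,3,1,1) — 3.
Econ=period 3: (1,1,1,1) (1,1,2,1) (1,2,1,1) (1,2,2,1) (1,3,1,1) (1,3,2,1) (2,1,1,2) (2,1,2,2) (2,2,1,2) (2,2,2,2) (2,3,1,2) (2,3,2,2) — 12.
Summing: 3 + 12 = 15.

15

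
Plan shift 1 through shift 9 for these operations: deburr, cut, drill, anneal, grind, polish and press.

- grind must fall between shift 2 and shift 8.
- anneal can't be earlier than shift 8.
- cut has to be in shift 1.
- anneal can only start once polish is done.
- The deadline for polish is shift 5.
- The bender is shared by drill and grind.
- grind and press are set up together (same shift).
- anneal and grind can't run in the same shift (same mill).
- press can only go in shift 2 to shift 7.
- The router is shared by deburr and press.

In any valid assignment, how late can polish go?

shift 5

Polish's own window allows nothing later than shift 5.
polish at shift 5 is achievable: deburr in shift 1, polish in shift 5, drill in shift 1, press in shift 2, cut in shift 1, grind in shift 2, anneal in shift 8.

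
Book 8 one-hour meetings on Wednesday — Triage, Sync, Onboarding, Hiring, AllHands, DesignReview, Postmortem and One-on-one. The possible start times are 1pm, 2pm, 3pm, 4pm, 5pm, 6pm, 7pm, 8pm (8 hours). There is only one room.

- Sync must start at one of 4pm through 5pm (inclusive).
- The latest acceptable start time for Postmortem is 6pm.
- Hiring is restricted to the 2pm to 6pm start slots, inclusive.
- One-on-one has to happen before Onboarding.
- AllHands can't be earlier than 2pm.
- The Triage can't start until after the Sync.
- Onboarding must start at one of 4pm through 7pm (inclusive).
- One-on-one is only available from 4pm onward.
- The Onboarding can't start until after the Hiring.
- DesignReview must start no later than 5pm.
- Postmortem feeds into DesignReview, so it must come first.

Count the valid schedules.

34

Splitting on Triage: it can be 5pm (2), 6pm (4), 7pm (4), 8pm (24). Listing each branch's schedules as (Sync, Onboarding, Hiring, AllHands, DesignReview, Postmortem, One-on-one):
Triage=5pm: (4pm,7pm,2pm,8pm,3pm,1pm,6pm) (4pm,7pm,3pm,8pm,2pm,1pm,6pm) — 2.
Triage=6pm: (4pm,7pm,2pm,8pm,3pm,1pm,5pm) (4pm,7pm,3pm,8pm,2pm,1pm,5pm) (5pm,7pm,2pm,8pm,3pm,1pm,4pm) (5pm,7pm,3pm,8pm,2pm,1pm,4pm) — 4.
Triage=7pm: (4pm,6pm,2pm,8pm,3pm,1pm,5pm) (4pm,6pm,3pm,8pm,2pm,1pm,5pm) (5pm,6pm,2pm,8pm,3pm,1pm,4pm) (5pm,6pm,3pm,8pm,2pm,1pm,4pm) — 4.
Triage=8pm: (4pm,6pm,2pm,7pm,3pm,1pm,5pm) (4pm,6pm,3pm,7pm,2pm,1pm,5pm) (4pm,7pm,2pm,3pm,5pm,1pm,6pm) (4pm,7pm,2pm,5pm,3pm,1pm,6pm) (4pm,7pm,2pm,6pm,3pm,1pm,5pm) (4pm,7pm,3pm,2pm,5pm,1pm,6pm) (4pm,7pm,3pm,5pm,2pm,1pm,6pm) (4pm,7pm,3pm,6pm,2pm,1pm,5pm) (4pm,7pm,5pm,2pm,3pm,1pm,6pm) (4pm,7pm,5pm,3pm,2pm,1pm,6pm) (4pm,7pm,6pm,2pm,3pm,1pm,5pm) (4pm,7pm,6pm,3pm,2pm,1pm,5pm) (5pm,6pm,2pm,7pm,3pm,1pm,4pm) (5pm,6pm,3pm,7pm,2pm,1pm,4pm) (5pm,7pm,2pm,3pm,4pm,1pm,6pm) (5pm,7pm,2pm,4pm,3pm,1pm,6pm) (5pm,7pm,2pm,6pm,3pm,1pm,4pm) (5pm,7pm,3pm,2pm,4pm,1pm,6pm) (5pm,7pm,3pm,4pm,2pm,1pm,6pm) (5pm,7pm,3pm,6pm,2pm,1pm,4pm) (5pm,7pm,4pm,2pm,3pm,1pm,6pm) (5pm,7pm,4pm,3pm,2pm,1pm,6pm) (5pm,7pm,6pm,2pm,3pm,1pm,4pm) (5pm,7pm,6pm,3pm,2pm,1pm,4pm) — 24.
Summing: 2 + 4 + 4 + 24 = 34.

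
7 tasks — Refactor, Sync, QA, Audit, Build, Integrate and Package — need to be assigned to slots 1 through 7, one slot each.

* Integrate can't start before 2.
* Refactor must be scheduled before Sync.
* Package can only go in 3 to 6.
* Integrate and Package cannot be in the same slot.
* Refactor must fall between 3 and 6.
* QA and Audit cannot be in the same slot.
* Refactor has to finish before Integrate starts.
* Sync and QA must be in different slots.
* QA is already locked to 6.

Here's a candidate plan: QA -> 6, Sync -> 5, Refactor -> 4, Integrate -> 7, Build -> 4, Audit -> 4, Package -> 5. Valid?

Refactor has to finish before Integrate starts — holds.
Package can only go in 3 to 6 — holds.
Integrate and Package cannot be in the same slot — holds.
QA and Audit cannot be in the same slot — holds.
QA is already locked to 6 — holds.
Integrate can't start before 2 — holds.
Refactor must fall between 3 and 6 — holds.
Sync and QA must be in different slots — holds.
Refactor must be scheduled before Sync — holds.

Yes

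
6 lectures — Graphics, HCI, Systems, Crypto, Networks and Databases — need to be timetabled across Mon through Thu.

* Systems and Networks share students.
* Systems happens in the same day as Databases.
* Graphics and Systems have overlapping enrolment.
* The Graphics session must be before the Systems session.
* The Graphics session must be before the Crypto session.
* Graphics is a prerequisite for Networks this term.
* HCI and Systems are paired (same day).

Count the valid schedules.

Splitting on Graphics: it can be Mon (18), Tue (4). Listing each branch's schedules as (HCI, Systems, Crypto, Networks, Databases):
Graphics=Mon: (Tue,Tue,Tue,Wed,Tue) (Tue,Tue,Tue,Thu,Tue) (Tue,Tue,Wed,Wed,Tue) (Tue,Tue,Wed,Thu,Tue) (Tue,Tue,Thu,Wed,Tue) (Tue,Tue,Thu,Thu,Tue) (Wed,Wed,Tue,Tue,Wed) (Wed,Wed,Tue,Thu,Wed) (Wed,Wed,Wed,Tue,Wed) (Wed,Wed,Wed,Thu,Wed) (Wed,Wed,Thu,Tue,Wed) (Wed,Wed,Thu,Thu,Wed) (Thu,Thu,Tue,Tue,Thu) (Thu,Thu,Tue,Wed,Thu) (Thu,Thu,Wed,Tue,Thu) (Thu,Thu,Wed,Wed,Thu) (Thu,Thu,Thu,Tue,Thu) (Thu,Thu,Thu,Wed,Thu) — 18.
Graphics=Tue: (Wed,Wed,Wed,Thu,Wed) (Wed,Wed,Thu,Thu,Wed) (Thu,Thu,Wed,Wed,Thu) (Thu,Thu,Thu,Wed,Thu) — 4.
Summing: 18 + 4 = 22.

22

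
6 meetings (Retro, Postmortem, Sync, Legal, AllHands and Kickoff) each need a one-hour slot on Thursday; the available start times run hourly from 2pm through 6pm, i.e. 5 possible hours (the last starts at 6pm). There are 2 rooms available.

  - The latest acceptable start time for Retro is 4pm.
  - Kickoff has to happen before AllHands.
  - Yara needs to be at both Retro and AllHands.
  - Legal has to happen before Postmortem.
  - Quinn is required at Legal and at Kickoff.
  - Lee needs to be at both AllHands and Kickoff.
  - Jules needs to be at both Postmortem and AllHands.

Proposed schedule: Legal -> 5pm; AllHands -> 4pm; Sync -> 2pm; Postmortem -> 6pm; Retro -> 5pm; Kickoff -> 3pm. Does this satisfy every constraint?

Legal has to happen before Postmortem — holds.
Yara needs to be at both Retro and AllHands — holds.
Jules needs to be at both Postmortem and AllHands — holds.
Quinn is required at Legal and at Kickoff — holds.
Lee needs to be at both AllHands and Kickoff — holds.
The latest acceptable start time for Retro is 4pm — violated.
Kickoff has to happen before AllHands — holds.
There are 2 rooms available — holds.

No — it violates: The latest acceptable start time for Retro is 4pm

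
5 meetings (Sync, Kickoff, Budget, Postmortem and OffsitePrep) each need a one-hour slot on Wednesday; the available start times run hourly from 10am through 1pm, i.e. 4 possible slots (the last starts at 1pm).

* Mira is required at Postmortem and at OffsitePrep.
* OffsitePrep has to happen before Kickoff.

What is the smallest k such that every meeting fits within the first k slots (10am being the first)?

2

The precedence chain requires at least 2 distinct slots.
2 works (last occupied slot: 11am): for example OffsitePrep -> 10am; Postmortem -> 11am; Kickoff -> 11am; Sync -> 10am; Budget -> 10am.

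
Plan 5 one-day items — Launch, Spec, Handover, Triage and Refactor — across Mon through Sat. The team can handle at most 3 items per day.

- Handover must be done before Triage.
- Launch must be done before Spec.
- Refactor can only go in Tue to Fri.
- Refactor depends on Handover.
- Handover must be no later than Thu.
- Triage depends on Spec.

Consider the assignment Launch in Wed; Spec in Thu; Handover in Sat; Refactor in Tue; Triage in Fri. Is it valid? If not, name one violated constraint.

Triage depends on Spec — holds.
The team can handle at most 3 items per day — holds.
Refactor can only go in Tue to Fri — holds.
Handover must be done before Triage — violated.
Handover must be no later than Thu — violated.
Refactor depends on Handover — violated.
Launch must be done before Spec — holds.

Invalid. Handover must be no later than Thu.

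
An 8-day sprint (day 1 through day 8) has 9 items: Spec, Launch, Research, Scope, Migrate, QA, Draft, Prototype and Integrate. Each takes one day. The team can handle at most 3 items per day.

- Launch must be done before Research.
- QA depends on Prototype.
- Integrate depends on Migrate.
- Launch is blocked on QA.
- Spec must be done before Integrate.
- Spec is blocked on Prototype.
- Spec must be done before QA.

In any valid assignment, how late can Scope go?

day 8

Scope at day 8 is achievable: Launch=day 4; Draft=day 1; Prototype=day 1; Research=day 5; Scope=day 8; QA=day 3; Integrate=day 3; Migrate=day 1; Spec=day 2.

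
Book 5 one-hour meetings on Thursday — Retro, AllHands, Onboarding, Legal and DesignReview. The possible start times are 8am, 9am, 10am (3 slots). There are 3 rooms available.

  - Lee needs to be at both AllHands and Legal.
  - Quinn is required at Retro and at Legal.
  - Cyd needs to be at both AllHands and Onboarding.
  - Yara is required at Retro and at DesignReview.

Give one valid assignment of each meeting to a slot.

DesignReview -> 9am; Legal -> 9am; AllHands -> 8am; Onboarding -> 9am; Retro -> 8am

Checking: Retro(8am) != Legal(9am); AllHands(8am) != Legal(9am); AllHands(8am) != Onboarding(9am); Retro(8am) != DesignReview(9am); max 3 per slot (cap 3).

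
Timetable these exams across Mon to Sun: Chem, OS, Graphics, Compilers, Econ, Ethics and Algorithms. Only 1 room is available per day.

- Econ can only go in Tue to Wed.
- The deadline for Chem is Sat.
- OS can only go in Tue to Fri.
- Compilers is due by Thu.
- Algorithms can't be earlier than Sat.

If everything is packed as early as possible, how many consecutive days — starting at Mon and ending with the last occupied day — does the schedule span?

7

With at most 1 per day and 7 exams, at least 7 days are needed.
Algorithms can't be placed before Sat — that is day 6 counting from Mon — so the schedule must run through at least 6 days.
7 works (last occupied day: Sun): for example Econ -> Tue; Algorithms -> Sat; Chem -> Thu; Compilers -> Mon; Ethics -> Sun; Graphics -> Fri; OS -> Wed.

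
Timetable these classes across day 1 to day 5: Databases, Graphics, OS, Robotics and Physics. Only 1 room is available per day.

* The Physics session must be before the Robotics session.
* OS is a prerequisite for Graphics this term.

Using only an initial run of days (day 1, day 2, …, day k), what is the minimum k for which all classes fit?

The precedence chain requires at least 2 distinct days.
With at most 1 per day and 5 classes, at least 5 days are needed.
5 works (last occupied day: day 5): for example OS in day 1, Robotics in day 4, Graphics in day 2, Physics in day 3, Databases in day 5.

5 days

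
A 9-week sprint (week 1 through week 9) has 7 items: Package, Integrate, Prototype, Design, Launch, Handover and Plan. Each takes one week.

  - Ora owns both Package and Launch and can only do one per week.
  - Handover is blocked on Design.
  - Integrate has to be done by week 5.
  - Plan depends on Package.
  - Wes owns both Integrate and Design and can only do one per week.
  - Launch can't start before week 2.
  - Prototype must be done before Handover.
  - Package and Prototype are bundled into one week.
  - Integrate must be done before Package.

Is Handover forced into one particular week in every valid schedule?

Handover can be week 3 (e.g. Integrate=week 1, Prototype=week 2, Plan=week 3, Package=week 2, Design=week 2, Launch=week 3, Handover=week 3) or week 4 (e.g. Plan in week 4; Prototype in week 3; Launch in week 2; Integrate in week 1; Package in week 3; Design in week 2; Handover in week 4).

No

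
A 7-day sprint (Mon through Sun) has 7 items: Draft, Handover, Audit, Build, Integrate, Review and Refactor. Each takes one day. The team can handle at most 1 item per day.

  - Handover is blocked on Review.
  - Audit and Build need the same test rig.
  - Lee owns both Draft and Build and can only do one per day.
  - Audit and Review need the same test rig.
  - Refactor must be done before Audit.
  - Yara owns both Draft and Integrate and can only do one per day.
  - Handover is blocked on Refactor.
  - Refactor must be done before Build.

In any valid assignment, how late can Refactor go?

Downstream work caps Refactor at Sat.
Refactor at Thu is achievable: Refactor -> Thu; Handover -> Fri; Integrate -> Wed; Draft -> Tue; Audit -> Sat; Build -> Sun; Review -> Mon.
Nothing later works — the conflict and capacity constraints rule out every day after Thu.

Thu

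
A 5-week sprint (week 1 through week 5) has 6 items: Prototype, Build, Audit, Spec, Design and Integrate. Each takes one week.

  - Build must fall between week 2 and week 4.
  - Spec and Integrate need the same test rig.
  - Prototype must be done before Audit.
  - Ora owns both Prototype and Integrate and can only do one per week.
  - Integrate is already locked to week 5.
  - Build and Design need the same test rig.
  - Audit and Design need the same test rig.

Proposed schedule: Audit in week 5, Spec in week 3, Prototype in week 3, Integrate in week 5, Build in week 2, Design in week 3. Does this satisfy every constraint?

Valid

Build must fall between week 2 and week 4 — holds.
Prototype must be done before Audit — holds.
Ora owns both Prototype and Integrate and can only do one per week — holds.
Integrate is already locked to week 5 — holds.
Build and Design need the same test rig — holds.
Spec and Integrate need the same test rig — holds.
Audit and Design need the same test rig — holds.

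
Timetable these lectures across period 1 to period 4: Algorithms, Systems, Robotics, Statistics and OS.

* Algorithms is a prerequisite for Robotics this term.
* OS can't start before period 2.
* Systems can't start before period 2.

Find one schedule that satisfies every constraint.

Robotics=period 2, Statistics=period 1, Systems=period 2, OS=period 2, Algorithms=period 1

Checking: Algorithms(period 1) before Robotics(period 2); Systems=period 2 in [period 2,period 4]; OS=period 2 in [period 2,period 4].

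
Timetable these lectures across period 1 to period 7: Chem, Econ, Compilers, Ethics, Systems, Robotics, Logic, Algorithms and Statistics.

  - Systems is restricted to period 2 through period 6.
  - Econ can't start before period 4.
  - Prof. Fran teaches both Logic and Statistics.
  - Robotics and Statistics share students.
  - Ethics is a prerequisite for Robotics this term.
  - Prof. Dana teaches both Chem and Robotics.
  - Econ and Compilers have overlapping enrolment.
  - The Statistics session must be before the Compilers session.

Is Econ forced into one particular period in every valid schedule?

No

Econ can be period 4 (e.g. Robotics -> period 2, Algorithms -> period 1, Ethics -> period 1, Compilers -> period 2, Statistics -> period 1, Chem -> period 1, Econ -> period 4, Logic -> period 2, Systems -> period 2) or period 5 (e.g. Systems -> period 2, Algorithms -> period 1, Logic -> period 2, Ethics -> period 1, Statistics -> period 1, Chem -> period 1, Compilers -> period 2, Robotics -> period 2, Econ -> period 5).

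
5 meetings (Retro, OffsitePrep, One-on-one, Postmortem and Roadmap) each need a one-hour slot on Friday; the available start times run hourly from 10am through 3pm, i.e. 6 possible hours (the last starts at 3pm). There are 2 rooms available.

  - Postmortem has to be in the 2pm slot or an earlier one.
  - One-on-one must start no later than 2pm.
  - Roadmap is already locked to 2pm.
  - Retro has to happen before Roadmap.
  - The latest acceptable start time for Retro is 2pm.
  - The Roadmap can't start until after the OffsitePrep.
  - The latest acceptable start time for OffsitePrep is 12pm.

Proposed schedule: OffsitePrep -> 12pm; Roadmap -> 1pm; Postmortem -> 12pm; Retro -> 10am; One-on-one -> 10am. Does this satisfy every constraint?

No. Roadmap is already locked to 2pm is not satisfied.

One-on-one must start no later than 2pm — holds.
The latest acceptable start time for Retro is 2pm — holds.
Retro has to happen before Roadmap — holds.
The Roadmap can't start until after the OffsitePrep — holds.
Postmortem has to be in the 2pm slot or an earlier one — holds.
Roadmap is already locked to 2pm — violated.
There are 2 rooms available — holds.
The latest acceptable start time for OffsitePrep is 12pm — holds.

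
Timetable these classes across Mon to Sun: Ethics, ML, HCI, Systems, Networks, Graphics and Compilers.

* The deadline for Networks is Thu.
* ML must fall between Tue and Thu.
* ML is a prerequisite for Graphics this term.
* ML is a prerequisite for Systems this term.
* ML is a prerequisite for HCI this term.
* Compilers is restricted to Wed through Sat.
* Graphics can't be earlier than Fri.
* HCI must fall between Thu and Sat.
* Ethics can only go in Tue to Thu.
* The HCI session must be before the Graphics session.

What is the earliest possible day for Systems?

Wed

Precedence pushes Systems to at least Wed.
Systems at Wed is achievable: Ethics in Tue; Networks in Mon; HCI in Thu; ML in Tue; Systems in Wed; Graphics in Fri; Compilers in Wed.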